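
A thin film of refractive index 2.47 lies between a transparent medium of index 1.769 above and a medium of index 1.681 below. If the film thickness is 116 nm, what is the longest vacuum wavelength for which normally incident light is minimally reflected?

573 nm

Top surface (1.769 → 2.47): reflection off a higher-index medium gives a half-wave phase shift.
Bottom surface (2.47 → 1.681): reflection off a lower-index medium gives no phase shift.
Exactly one π shift → a net half-wave offset.
For weak reflection here: 2 n t = m λ.
λ = 2 n t / m. The longest wavelength is m = 1: λ = 2 × 2.47 × 116 / 1.00 = 573 nm.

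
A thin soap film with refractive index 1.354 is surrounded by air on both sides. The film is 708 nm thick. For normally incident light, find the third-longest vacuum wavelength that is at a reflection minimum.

639 nm

At the upper boundary (n = 1.0 to n = 1.354) the reflected ray undergoes a half-wave phase shift.
Ray reflecting at the bottom interface goes from n = 1.354 toward n = 1.0: no phase shift.
Net: one phase inversion between the two reflected rays.
So the condition for destructive reflection is 2 n t = m λ.
λ = 2 n t / m. The third-longest wavelength is m = 3: λ = 2 × 1.354 × 708 / 3.00 = 639 nm.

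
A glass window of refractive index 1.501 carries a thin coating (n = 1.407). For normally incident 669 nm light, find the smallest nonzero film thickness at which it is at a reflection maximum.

Top surface (1.0 → 1.407): reflection off a higher-index medium gives a half-wave phase shift.
At the lower boundary (n = 1.407 to n = 1.501) the reflected ray undergoes a half-wave phase shift.
Zero or two π shifts → no net half-wave offset.
So the condition for constructive reflection is 2 n t = m λ.
Minimum nonzero at m = 1: t = λ / (2 n) = 669 / (2 × 1.407) = 238 nm.

238 nm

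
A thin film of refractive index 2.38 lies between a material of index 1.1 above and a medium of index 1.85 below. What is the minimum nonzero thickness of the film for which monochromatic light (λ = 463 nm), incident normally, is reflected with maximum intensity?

48.6 nm

Ray reflecting at the top interface goes from n = 1.1 toward n = 2.38: a half-wave phase shift.
At the lower boundary (n = 2.38 to n = 1.85) the reflected ray undergoes no phase shift.
Exactly one π shift → a net half-wave offset.
With one net inversion, constructive interference in reflection requires 2 n t = (m + ½) λ.
Minimum at m = 0: t = λ / (4 n) = 463 / (4 × 2.38) = 48.6 nm.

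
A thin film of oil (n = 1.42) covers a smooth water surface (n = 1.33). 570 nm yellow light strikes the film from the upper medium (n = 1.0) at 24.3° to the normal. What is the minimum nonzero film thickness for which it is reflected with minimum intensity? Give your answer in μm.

0.210 μm

Ray reflecting at the top interface goes from n = 1.0 toward n = 1.42: a half-wave phase shift.
Ray reflecting at the bottom interface goes from n = 1.42 toward n = 1.33: no phase shift.
Net: one phase inversion between the two reflected rays.
So the condition for destructive reflection is 2 n t cos θ_r = m λ.
Snell's law: 1.0 sin 24.3° = 1.42 sin θ_r → sin θ_r = 0.290, cos θ_r = 0.957.
Minimum nonzero at m = 1: t = λ / (2 n cos θ_r) = 570 / (2 × 1.42 × 0.957) = 210 nm.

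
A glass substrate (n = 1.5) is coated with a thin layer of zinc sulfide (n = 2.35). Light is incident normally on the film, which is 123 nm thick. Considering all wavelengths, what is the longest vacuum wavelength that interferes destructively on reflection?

Ray reflecting at the top interface goes from n = 1.0 toward n = 2.35: a half-wave phase shift.
Bottom surface (2.35 → 1.5): reflection off a lower-index medium gives no phase shift.
Exactly one π shift → a net half-wave offset.
With one net inversion, destructive interference in reflection requires 2 n t = m λ.
λ = 2 n t / m. The longest wavelength is m = 1: λ = 2 × 2.35 × 123 / 1.00 = 578 nm.

578 nm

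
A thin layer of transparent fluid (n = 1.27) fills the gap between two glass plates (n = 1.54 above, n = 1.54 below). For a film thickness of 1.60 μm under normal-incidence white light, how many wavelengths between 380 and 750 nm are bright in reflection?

Top surface (1.54 → 1.27): reflection off a lower-index medium gives no phase shift.
Ray reflecting at the bottom interface goes from n = 1.27 toward n = 1.54: a half-wave phase shift.
The two reflections differ by half a wavelength.
With one net inversion, constructive interference in reflection requires 2 n t = (m + ½) λ.
λ = 2 n t / (m + ½) = 4064 / (m + ½) nm.
m=4: 903 nm (IR); m=5: 739 nm (visible); m=6: 625 nm (visible); m=7: 542 nm (visible); m=8: 478 nm (visible); m=9: 428 nm (visible); m=10: 387 nm (visible); m=11: 353 nm (UV).

6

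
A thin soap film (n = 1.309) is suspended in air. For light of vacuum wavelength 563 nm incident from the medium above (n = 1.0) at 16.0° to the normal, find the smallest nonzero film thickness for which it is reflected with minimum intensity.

220 nm

Ray reflecting at the top interface goes from n = 1.0 toward n = 1.309: a half-wave phase shift.
Bottom surface (1.309 → 1.0): reflection off a lower-index medium gives no phase shift.
Exactly one π shift → a net half-wave offset.
So the condition for destructive reflection is 2 n t cos θ_r = m λ.
Snell's law: 1.0 sin 16.0° = 1.309 sin θ_r → sin θ_r = 0.211, cos θ_r = 0.978.
Minimum nonzero at m = 1: t = λ / (2 n cos θ_r) = 563 / (2 × 1.309 × 0.978) = 220 nm.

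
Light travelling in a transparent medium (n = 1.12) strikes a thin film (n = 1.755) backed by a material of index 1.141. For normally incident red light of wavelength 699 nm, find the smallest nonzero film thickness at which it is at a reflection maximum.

At the upper boundary (n = 1.12 to n = 1.755) the reflected ray undergoes a half-wave phase shift.
Bottom surface (1.755 → 1.141): reflection off a lower-index medium gives no phase shift.
Exactly one π shift → a net half-wave offset.
With one net inversion, constructive interference in reflection requires 2 n t = (m + ½) λ.
Minimum at m = 0: t = λ / (4 n) = 699 / (4 × 1.755) = 99.6 nm.

99.6 nm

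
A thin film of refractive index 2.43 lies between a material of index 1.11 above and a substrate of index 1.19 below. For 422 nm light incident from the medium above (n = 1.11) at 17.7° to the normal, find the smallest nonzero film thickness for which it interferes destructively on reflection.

Ray reflecting at the top interface goes from n = 1.11 toward n = 2.43: a half-wave phase shift.
Ray reflecting at the bottom interface goes from n = 2.43 toward n = 1.19: no phase shift.
Net: one phase inversion between the two reflected rays.
For dark reflection here: 2 n t cos θ_r = m λ.
Snell's law: 1.11 sin 17.7° = 2.43 sin θ_r → sin θ_r = 0.139, cos θ_r = 0.990.
Minimum nonzero at m = 1: t = λ / (2 n cos θ_r) = 422 / (2 × 2.43 × 0.990) = 87.7 nm.

87.7 nm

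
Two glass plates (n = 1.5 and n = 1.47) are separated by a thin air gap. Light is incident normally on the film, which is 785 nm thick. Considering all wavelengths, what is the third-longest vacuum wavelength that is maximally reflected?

628 nm

At the upper boundary (n = 1.5 to n = 1.0) the reflected ray undergoes no phase shift.
Bottom surface (1.0 → 1.47): reflection off a higher-index medium gives a half-wave phase shift.
Exactly one π shift → a net half-wave offset.
With one net inversion, constructive interference in reflection requires 2 n t = (m + ½) λ.
λ = 2 n t / (m + ½). The third-longest wavelength is m = 2: λ = 2 × 1.0 × 785 / 2.50 = 628 nm.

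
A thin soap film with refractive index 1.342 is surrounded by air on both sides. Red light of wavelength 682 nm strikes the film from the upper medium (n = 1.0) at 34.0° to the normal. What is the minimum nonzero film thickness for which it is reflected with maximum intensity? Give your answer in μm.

Top surface (1.0 → 1.342): reflection off a higher-index medium gives a half-wave phase shift.
Ray reflecting at the bottom interface goes from n = 1.342 toward n = 1.0: no phase shift.
Exactly one π shift → a net half-wave offset.
For maximum reflection here: 2 n t cos θ_r = (m + ½) λ.
Snell's law: 1.0 sin 34.0° = 1.342 sin θ_r → sin θ_r = 0.417, cos θ_r = 0.909.
Minimum at m = 0: t = λ / (4 n cos θ_r) = 682 / (4 × 1.342 × 0.909) = 140 nm.

0.140 μm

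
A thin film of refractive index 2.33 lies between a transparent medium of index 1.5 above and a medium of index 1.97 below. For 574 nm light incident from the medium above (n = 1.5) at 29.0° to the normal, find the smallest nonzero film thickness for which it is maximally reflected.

Ray reflecting at the top interface goes from n = 1.5 toward n = 2.33: a half-wave phase shift.
Bottom surface (2.33 → 1.97): reflection off a lower-index medium gives no phase shift.
Exactly one π shift → a net half-wave offset.
With one net inversion, constructive interference in reflection requires 2 n t cos θ_r = (m + ½) λ.
Snell's law: 1.5 sin 29.0° = 2.33 sin θ_r → sin θ_r = 0.312, cos θ_r = 0.950.
Minimum at m = 0: t = λ / (4 n cos θ_r) = 574 / (4 × 2.33 × 0.950) = 64.8 nm.

64.8 nm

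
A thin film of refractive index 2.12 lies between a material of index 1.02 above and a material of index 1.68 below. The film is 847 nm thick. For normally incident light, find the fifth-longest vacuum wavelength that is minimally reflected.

718 nm

Top surface (1.02 → 2.12): reflection off a higher-index medium gives a half-wave phase shift.
Ray reflecting at the bottom interface goes from n = 2.12 toward n = 1.68: no phase shift.
Exactly one π shift → a net half-wave offset.
So the condition for destructive reflection is 2 n t = m λ.
λ = 2 n t / m. The fifth-longest wavelength is m = 5: λ = 2 × 2.12 × 847 / 5.00 = 718 nm.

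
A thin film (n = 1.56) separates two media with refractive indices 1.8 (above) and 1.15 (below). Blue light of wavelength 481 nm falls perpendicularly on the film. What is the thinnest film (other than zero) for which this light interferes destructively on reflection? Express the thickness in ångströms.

771 Å

Top surface (1.8 → 1.56): reflection off a lower-index medium gives no phase shift.
At the lower boundary (n = 1.56 to n = 1.15) the reflected ray undergoes no phase shift.
The two reflections carry the same phase change, so no net offset.
With no net inversion, destructive interference in reflection requires 2 n t = (m + ½) λ.
Minimum at m = 0: t = λ / (4 n) = 481 / (4 × 1.56) = 77.1 nm.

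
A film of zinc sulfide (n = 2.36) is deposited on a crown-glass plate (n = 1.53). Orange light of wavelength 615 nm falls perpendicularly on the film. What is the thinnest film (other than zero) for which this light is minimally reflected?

At the upper boundary (n = 1.0 to n = 2.36) the reflected ray undergoes a half-wave phase shift.
Ray reflecting at the bottom interface goes from n = 2.36 toward n = 1.53: no phase shift.
The two reflections differ by half a wavelength.
So the condition for destructive reflection is 2 n t = m λ.
Minimum nonzero at m = 1: t = λ / (2 n) = 615 / (2 × 2.36) = 130 nm.

130 nm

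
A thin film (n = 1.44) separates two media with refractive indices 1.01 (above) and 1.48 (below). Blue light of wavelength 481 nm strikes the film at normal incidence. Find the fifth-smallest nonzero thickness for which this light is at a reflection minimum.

752 nm

At the upper boundary (n = 1.01 to n = 1.44) the reflected ray undergoes a half-wave phase shift.
At the lower boundary (n = 1.44 to n = 1.48) the reflected ray undergoes a half-wave phase shift.
The two reflections carry the same phase change, so no net offset.
So the condition for destructive reflection is 2 n t = (m + ½) λ.
The fifth-smallest nonzero thickness corresponds to m = 4: t = (m + ½) λ / (2 n) = 4.50 × 481 / (2 × 1.44) = 752 nm.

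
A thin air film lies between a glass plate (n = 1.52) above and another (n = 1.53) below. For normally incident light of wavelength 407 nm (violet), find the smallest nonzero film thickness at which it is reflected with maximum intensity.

102 nm

Top surface (1.52 → 1.0): reflection off a lower-index medium gives no phase shift.
Bottom surface (1.0 → 1.53): reflection off a higher-index medium gives a half-wave phase shift.
The two reflections differ by half a wavelength.
With one net inversion, constructive interference in reflection requires 2 n t = (m + ½) λ.
Minimum at m = 0: t = λ / (4 n) = 407 / (4 × 1.0) = 102 nm.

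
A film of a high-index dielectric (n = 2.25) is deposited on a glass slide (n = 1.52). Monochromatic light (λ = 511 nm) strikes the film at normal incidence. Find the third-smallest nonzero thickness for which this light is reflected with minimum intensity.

Ray reflecting at the top interface goes from n = 1.0 toward n = 2.25: a half-wave phase shift.
Bottom surface (2.25 → 1.52): reflection off a lower-index medium gives no phase shift.
Net: one phase inversion between the two reflected rays.
So the condition for destructive reflection is 2 n t = m λ.
The third-smallest nonzero thickness corresponds to m = 3: t = m λ / (2 n) = 3.00 × 511 / (2 × 2.25) = 341 nm.

341 nm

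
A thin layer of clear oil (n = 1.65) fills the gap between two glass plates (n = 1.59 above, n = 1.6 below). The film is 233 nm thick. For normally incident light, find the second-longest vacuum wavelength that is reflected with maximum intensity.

513 nm

Top surface (1.59 → 1.65): reflection off a higher-index medium gives a half-wave phase shift.
Ray reflecting at the bottom interface goes from n = 1.65 toward n = 1.6: no phase shift.
Net: one phase inversion between the two reflected rays.
With one net inversion, constructive interference in reflection requires 2 n t = (m + ½) λ.
λ = 2 n t / (m + ½). The second-longest wavelength is m = 1: λ = 2 × 1.65 × 233 / 1.50 = 513 nm.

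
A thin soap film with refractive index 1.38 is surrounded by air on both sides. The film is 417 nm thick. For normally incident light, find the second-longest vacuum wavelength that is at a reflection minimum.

Top surface (1.0 → 1.38): reflection off a higher-index medium gives a half-wave phase shift.
Ray reflecting at the bottom interface goes from n = 1.38 toward n = 1.0: no phase shift.
Net: one phase inversion between the two reflected rays.
With one net inversion, destructive interference in reflection requires 2 n t = m λ.
λ = 2 n t / m. The second-longest wavelength is m = 2: λ = 2 × 1.38 × 417 / 2.00 = 575 nm.

575 nm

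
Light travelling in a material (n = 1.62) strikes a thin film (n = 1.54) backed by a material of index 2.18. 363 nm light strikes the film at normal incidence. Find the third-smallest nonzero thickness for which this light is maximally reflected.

Top surface (1.62 → 1.54): reflection off a lower-index medium gives no phase shift.
At the lower boundary (n = 1.54 to n = 2.18) the reflected ray undergoes a half-wave phase shift.
Net: one phase inversion between the two reflected rays.
For strong reflection here: 2 n t = (m + ½) λ.
The third-smallest nonzero thickness corresponds to m = 2: t = (m + ½) λ / (2 n) = 2.50 × 363 / (2 × 1.54) = 295 nm.

295 nm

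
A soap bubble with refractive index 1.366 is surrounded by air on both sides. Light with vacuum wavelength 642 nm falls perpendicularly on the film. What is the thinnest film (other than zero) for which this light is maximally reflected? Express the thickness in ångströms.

1175 Å

At the upper boundary (n = 1.0 to n = 1.366) the reflected ray undergoes a half-wave phase shift.
Bottom surface (1.366 → 1.0): reflection off a lower-index medium gives no phase shift.
Exactly one π shift → a net half-wave offset.
For maximum reflection here: 2 n t = (m + ½) λ.
Minimum at m = 0: t = λ / (4 n) = 642 / (4 × 1.366) = 117 nm.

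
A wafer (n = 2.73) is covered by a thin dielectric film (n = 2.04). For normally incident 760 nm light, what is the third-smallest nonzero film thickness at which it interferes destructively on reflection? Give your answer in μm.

Ray reflecting at the top interface goes from n = 1.0 toward n = 2.04: a half-wave phase shift.
Ray reflecting at the bottom interface goes from n = 2.04 toward n = 2.73: a half-wave phase shift.
Zero or two π shifts → no net half-wave offset.
So the condition for destructive reflection is 2 n t = (m + ½) λ.
The third-smallest nonzero thickness corresponds to m = 2: t = (m + ½) λ / (2 n) = 2.50 × 760 / (2 × 2.04) = 466 nm.

0.466 μm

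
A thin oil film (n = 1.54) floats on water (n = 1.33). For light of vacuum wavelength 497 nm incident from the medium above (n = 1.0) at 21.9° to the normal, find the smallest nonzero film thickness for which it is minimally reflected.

Top surface (1.0 → 1.54): reflection off a higher-index medium gives a half-wave phase shift.
At the lower boundary (n = 1.54 to n = 1.33) the reflected ray undergoes no phase shift.
Exactly one π shift → a net half-wave offset.
With one net inversion, destructive interference in reflection requires 2 n t cos θ_r = m λ.
Snell's law: 1.0 sin 21.9° = 1.54 sin θ_r → sin θ_r = 0.242, cos θ_r = 0.970.
Minimum nonzero at m = 1: t = λ / (2 n cos θ_r) = 497 / (2 × 1.54 × 0.970) = 166 nm.

166 nm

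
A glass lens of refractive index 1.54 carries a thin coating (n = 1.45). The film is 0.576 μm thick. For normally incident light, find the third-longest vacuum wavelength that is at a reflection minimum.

668 nm

Top surface (1.0 → 1.45): reflection off a higher-index medium gives a half-wave phase shift.
Ray reflecting at the bottom interface goes from n = 1.45 toward n = 1.54: a half-wave phase shift.
Net: no relative phase inversion (both shifts match).
So the condition for destructive reflection is 2 n t = (m + ½) λ.
λ = 2 n t / (m + ½). The third-longest wavelength is m = 2: λ = 2 × 1.45 × 576 / 2.50 = 668 nm.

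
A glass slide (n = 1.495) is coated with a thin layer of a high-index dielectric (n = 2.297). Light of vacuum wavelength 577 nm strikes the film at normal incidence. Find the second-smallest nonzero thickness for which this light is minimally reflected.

Ray reflecting at the top interface goes from n = 1.0 toward n = 2.297: a half-wave phase shift.
Bottom surface (2.297 → 1.495): reflection off a lower-index medium gives no phase shift.
The two reflections differ by half a wavelength.
With one net inversion, destructive interference in reflection requires 2 n t = m λ.
The second-smallest nonzero thickness corresponds to m = 2: t = m λ / (2 n) = 2.00 × 577 / (2 × 2.297) = 251 nm.

251 nm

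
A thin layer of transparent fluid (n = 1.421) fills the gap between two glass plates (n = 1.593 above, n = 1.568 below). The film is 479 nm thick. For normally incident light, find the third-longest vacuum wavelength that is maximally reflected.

Top surface (1.593 → 1.421): reflection off a lower-index medium gives no phase shift.
At the lower boundary (n = 1.421 to n = 1.568) the reflected ray undergoes a half-wave phase shift.
Net: one phase inversion between the two reflected rays.
For bright reflection here: 2 n t = (m + ½) λ.
λ = 2 n t / (m + ½). The third-longest wavelength is m = 2: λ = 2 × 1.421 × 479 / 2.50 = 545 nm.

545 nm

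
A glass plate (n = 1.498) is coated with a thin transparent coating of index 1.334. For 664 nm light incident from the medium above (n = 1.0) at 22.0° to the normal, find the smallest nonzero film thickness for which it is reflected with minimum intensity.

At the upper boundary (n = 1.0 to n = 1.334) the reflected ray undergoes a half-wave phase shift.
Ray reflecting at the bottom interface goes from n = 1.334 toward n = 1.498: a half-wave phase shift.
The two reflections carry the same phase change, so no net offset.
For weak reflection here: 2 n t cos θ_r = (m + ½) λ.
Snell's law: 1.0 sin 22.0° = 1.334 sin θ_r → sin θ_r = 0.281, cos θ_r = 0.960.
Minimum at m = 0: t = λ / (4 n cos θ_r) = 664 / (4 × 1.334 × 0.960) = 130 nm.

130 nm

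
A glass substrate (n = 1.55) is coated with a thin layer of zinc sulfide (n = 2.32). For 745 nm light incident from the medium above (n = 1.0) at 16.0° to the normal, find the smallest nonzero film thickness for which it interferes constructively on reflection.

At the upper boundary (n = 1.0 to n = 2.32) the reflected ray undergoes a half-wave phase shift.
At the lower boundary (n = 2.32 to n = 1.55) the reflected ray undergoes no phase shift.
Exactly one π shift → a net half-wave offset.
So the condition for constructive reflection is 2 n t cos θ_r = (m + ½) λ.
Snell's law: 1.0 sin 16.0° = 2.32 sin θ_r → sin θ_r = 0.119, cos θ_r = 0.993.
Minimum at m = 0: t = λ / (4 n cos θ_r) = 745 / (4 × 2.32 × 0.993) = 80.9 nm.

80.9 nm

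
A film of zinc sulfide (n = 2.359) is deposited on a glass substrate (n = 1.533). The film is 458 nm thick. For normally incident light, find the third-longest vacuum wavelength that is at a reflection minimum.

Ray reflecting at the top interface goes from n = 1.0 toward n = 2.359: a half-wave phase shift.
At the lower boundary (n = 2.359 to n = 1.533) the reflected ray undergoes no phase shift.
Net: one phase inversion between the two reflected rays.
With one net inversion, destructive interference in reflection requires 2 n t = m λ.
λ = 2 n t / m. The third-longest wavelength is m = 3: λ = 2 × 2.359 × 458 / 3.00 = 720 nm.

720 nm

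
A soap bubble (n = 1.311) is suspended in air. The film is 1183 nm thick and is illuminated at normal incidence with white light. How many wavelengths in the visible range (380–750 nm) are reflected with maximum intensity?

Top surface (1.0 → 1.311): reflection off a higher-index medium gives a half-wave phase shift.
At the lower boundary (n = 1.311 to n = 1.0) the reflected ray undergoes no phase shift.
Exactly one π shift → a net half-wave offset.
So the condition for constructive reflection is 2 n t = (m + ½) λ.
λ = 2 n t / (m + ½) = 3102 / (m + ½) nm.
m=3: 886 nm (IR); m=4: 689 nm (visible); m=5: 564 nm (visible); m=6: 477 nm (visible); m=7: 414 nm (visible); m=8: 365 nm (UV).

4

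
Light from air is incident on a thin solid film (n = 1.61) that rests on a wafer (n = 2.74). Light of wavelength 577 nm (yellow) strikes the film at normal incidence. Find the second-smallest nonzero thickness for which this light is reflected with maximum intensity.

358 nm

At the upper boundary (n = 1.0 to n = 1.61) the reflected ray undergoes a half-wave phase shift.
At the lower boundary (n = 1.61 to n = 2.74) the reflected ray undergoes a half-wave phase shift.
Zero or two π shifts → no net half-wave offset.
With no net inversion, constructive interference in reflection requires 2 n t = m λ.
The second-smallest nonzero thickness corresponds to m = 2: t = m λ / (2 n) = 2.00 × 577 / (2 × 1.61) = 358 nm.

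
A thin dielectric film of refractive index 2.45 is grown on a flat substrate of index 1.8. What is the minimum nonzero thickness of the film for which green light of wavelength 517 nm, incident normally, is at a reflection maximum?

52.8 nm

Ray reflecting at the top interface goes from n = 1.0 toward n = 2.45: a half-wave phase shift.
Bottom surface (2.45 → 1.8): reflection off a lower-index medium gives no phase shift.
Net: one phase inversion between the two reflected rays.
For maximum reflection here: 2 n t = (m + ½) λ.
Minimum at m = 0: t = λ / (4 n) = 517 / (4 × 2.45) = 52.8 nm.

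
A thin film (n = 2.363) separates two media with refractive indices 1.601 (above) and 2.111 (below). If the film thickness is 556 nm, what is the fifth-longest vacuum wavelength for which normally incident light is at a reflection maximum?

584 nm

Ray reflecting at the top interface goes from n = 1.601 toward n = 2.363: a half-wave phase shift.
At the lower boundary (n = 2.363 to n = 2.111) the reflected ray undergoes no phase shift.
Exactly one π shift → a net half-wave offset.
With one net inversion, constructive interference in reflection requires 2 n t = (m + ½) λ.
λ = 2 n t / (m + ½). The fifth-longest wavelength is m = 4: λ = 2 × 2.363 × 556 / 4.50 = 584 nm.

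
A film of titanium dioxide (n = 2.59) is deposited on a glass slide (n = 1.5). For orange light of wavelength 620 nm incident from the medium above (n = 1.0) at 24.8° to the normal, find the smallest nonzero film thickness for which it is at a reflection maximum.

Ray reflecting at the top interface goes from n = 1.0 toward n = 2.59: a half-wave phase shift.
Bottom surface (2.59 → 1.5): reflection off a lower-index medium gives no phase shift.
Net: one phase inversion between the two reflected rays.
So the condition for constructive reflection is 2 n t cos θ_r = (m + ½) λ.
Snell's law: 1.0 sin 24.8° = 2.59 sin θ_r → sin θ_r = 0.162, cos θ_r = 0.987.
Minimum at m = 0: t = λ / (4 n cos θ_r) = 620 / (4 × 2.59 × 0.987) = 60.6 nm.

60.6 nm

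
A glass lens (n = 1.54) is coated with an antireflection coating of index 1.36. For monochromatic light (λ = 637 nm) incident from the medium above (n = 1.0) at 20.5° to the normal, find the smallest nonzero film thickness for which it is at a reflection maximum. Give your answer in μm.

At the upper boundary (n = 1.0 to n = 1.36) the reflected ray undergoes a half-wave phase shift.
Bottom surface (1.36 → 1.54): reflection off a higher-index medium gives a half-wave phase shift.
The two reflections carry the same phase change, so no net offset.
So the condition for constructive reflection is 2 n t cos θ_r = m λ.
Snell's law: 1.0 sin 20.5° = 1.36 sin θ_r → sin θ_r = 0.258, cos θ_r = 0.966.
Minimum nonzero at m = 1: t = λ / (2 n cos θ_r) = 637 / (2 × 1.36 × 0.966) = 242 nm.

0.242 μm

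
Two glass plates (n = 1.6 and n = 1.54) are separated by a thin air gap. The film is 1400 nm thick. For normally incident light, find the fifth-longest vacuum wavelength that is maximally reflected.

622 nm

Top surface (1.6 → 1.0): reflection off a lower-index medium gives no phase shift.
Bottom surface (1.0 → 1.54): reflection off a higher-index medium gives a half-wave phase shift.
Exactly one π shift → a net half-wave offset.
So the condition for constructive reflection is 2 n t = (m + ½) λ.
λ = 2 n t / (m + ½). The fifth-longest wavelength is m = 4: λ = 2 × 1.0 × 1400 / 4.50 = 622 nm.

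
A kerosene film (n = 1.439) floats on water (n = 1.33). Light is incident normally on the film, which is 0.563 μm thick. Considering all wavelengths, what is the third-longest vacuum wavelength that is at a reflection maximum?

648 nm

Ray reflecting at the top interface goes from n = 1.0 toward n = 1.439: a half-wave phase shift.
Bottom surface (1.439 → 1.33): reflection off a lower-index medium gives no phase shift.
Net: one phase inversion between the two reflected rays.
With one net inversion, constructive interference in reflection requires 2 n t = (m + ½) λ.
λ = 2 n t / (m + ½). The third-longest wavelength is m = 2: λ = 2 × 1.439 × 563 / 2.50 = 648 nm.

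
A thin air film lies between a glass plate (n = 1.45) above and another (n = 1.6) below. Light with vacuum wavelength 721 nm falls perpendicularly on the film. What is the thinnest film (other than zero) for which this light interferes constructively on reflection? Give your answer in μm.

0.180 μm

Top surface (1.45 → 1.0): reflection off a lower-index medium gives no phase shift.
Ray reflecting at the bottom interface goes from n = 1.0 toward n = 1.6: a half-wave phase shift.
Net: one phase inversion between the two reflected rays.
So the condition for constructive reflection is 2 n t = (m + ½) λ.
Minimum at m = 0: t = λ / (4 n) = 721 / (4 × 1.0) = 180 nm.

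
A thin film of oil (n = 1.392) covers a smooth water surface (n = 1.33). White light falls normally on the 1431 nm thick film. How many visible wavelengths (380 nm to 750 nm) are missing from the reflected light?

Ray reflecting at the top interface goes from n = 1.0 toward n = 1.392: a half-wave phase shift.
At the lower boundary (n = 1.392 to n = 1.33) the reflected ray undergoes no phase shift.
The two reflections differ by half a wavelength.
So the condition for destructive reflection is 2 n t = m λ.
λ = 2 n t / m = 3984 / m nm.
m=5: 797 nm (IR); m=6: 664 nm (visible); m=7: 569 nm (visible); m=8: 498 nm (visible); m=9: 443 nm (visible); m=10: 398 nm (visible); m=11: 362 nm (UV).

5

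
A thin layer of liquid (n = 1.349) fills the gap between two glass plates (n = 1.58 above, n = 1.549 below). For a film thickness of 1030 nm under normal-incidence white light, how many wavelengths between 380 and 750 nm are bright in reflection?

Top surface (1.58 → 1.349): reflection off a lower-index medium gives no phase shift.
Ray reflecting at the bottom interface goes from n = 1.349 toward n = 1.549: a half-wave phase shift.
The two reflections differ by half a wavelength.
For bright reflection here: 2 n t = (m + ½) λ.
λ = 2 n t / (m + ½) = 2779 / (m + ½) nm.
m=3: 794 nm (IR); m=4: 618 nm (visible); m=5: 505 nm (visible); m=6: 428 nm (visible); m=7: 371 nm (UV).

3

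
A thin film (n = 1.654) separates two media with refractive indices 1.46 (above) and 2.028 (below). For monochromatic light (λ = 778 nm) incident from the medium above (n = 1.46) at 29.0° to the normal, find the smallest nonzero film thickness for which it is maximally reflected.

Ray reflecting at the top interface goes from n = 1.46 toward n = 1.654: a half-wave phase shift.
Bottom surface (1.654 → 2.028): reflection off a higher-index medium gives a half-wave phase shift.
Zero or two π shifts → no net half-wave offset.
For strong reflection here: 2 n t cos θ_r = m λ.
Snell's law: 1.46 sin 29.0° = 1.654 sin θ_r → sin θ_r = 0.428, cos θ_r = 0.904.
Minimum nonzero at m = 1: t = λ / (2 n cos θ_r) = 778 / (2 × 1.654 × 0.904) = 260 nm.

260 nm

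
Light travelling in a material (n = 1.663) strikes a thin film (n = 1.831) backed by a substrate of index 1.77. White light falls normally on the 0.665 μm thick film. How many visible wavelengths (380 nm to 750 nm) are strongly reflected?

At the upper boundary (n = 1.663 to n = 1.831) the reflected ray undergoes a half-wave phase shift.
Ray reflecting at the bottom interface goes from n = 1.831 toward n = 1.77: no phase shift.
Net: one phase inversion between the two reflected rays.
So the condition for constructive reflection is 2 n t = (m + ½) λ.
λ = 2 n t / (m + ½) = 2435 / (m + ½) nm.
m=2: 974 nm (IR); m=3: 696 nm (visible); m=4: 541 nm (visible); m=5: 443 nm (visible); m=6: 375 nm (UV).

3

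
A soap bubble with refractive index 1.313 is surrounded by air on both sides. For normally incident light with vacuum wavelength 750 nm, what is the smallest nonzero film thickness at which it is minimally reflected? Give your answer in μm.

0.286 μm

At the upper boundary (n = 1.0 to n = 1.313) the reflected ray undergoes a half-wave phase shift.
Ray reflecting at the bottom interface goes from n = 1.313 toward n = 1.0: no phase shift.
Net: one phase inversion between the two reflected rays.
So the condition for destructive reflection is 2 n t = m λ.
The smallest nonzero thickness corresponds to m = 1: t = m λ / (2 n) = 1.00 × 750 / (2 × 1.313) = 286 nm.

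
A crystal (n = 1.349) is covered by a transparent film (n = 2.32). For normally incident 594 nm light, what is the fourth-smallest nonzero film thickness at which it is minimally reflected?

At the upper boundary (n = 1.0 to n = 2.32) the reflected ray undergoes a half-wave phase shift.
Bottom surface (2.32 → 1.349): reflection off a lower-index medium gives no phase shift.
Net: one phase inversion between the two reflected rays.
For dark reflection here: 2 n t = m λ.
The fourth-smallest nonzero thickness corresponds to m = 4: t = m λ / (2 n) = 4.00 × 594 / (2 × 2.32) = 512 nm.

512 nm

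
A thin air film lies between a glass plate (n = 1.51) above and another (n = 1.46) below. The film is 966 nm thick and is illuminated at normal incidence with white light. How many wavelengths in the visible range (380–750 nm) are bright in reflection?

2

Top surface (1.51 → 1.0): reflection off a lower-index medium gives no phase shift.
At the lower boundary (n = 1.0 to n = 1.46) the reflected ray undergoes a half-wave phase shift.
Exactly one π shift → a net half-wave offset.
For bright reflection here: 2 n t = (m + ½) λ.
λ = 2 n t / (m + ½) = 1932 / (m + ½) nm.
m=2: 773 nm (IR); m=3: 552 nm (visible); m=4: 429 nm (visible); m=5: 351 nm (UV).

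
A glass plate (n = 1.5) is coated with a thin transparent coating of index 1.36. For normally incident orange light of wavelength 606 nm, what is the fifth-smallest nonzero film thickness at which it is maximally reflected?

1114 nm

At the upper boundary (n = 1.0 to n = 1.36) the reflected ray undergoes a half-wave phase shift.
Ray reflecting at the bottom interface goes from n = 1.36 toward n = 1.5: a half-wave phase shift.
The two reflections carry the same phase change, so no net offset.
With no net inversion, constructive interference in reflection requires 2 n t = m λ.
The fifth-smallest nonzero thickness corresponds to m = 5: t = m λ / (2 n) = 5.00 × 606 / (2 × 1.36) = 1114 nm.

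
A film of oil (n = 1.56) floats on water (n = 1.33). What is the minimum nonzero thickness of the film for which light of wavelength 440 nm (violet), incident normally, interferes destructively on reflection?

Ray reflecting at the top interface goes from n = 1.0 toward n = 1.56: a half-wave phase shift.
Bottom surface (1.56 → 1.33): reflection off a lower-index medium gives no phase shift.
Net: one phase inversion between the two reflected rays.
So the condition for destructive reflection is 2 n t = m λ.
Minimum nonzero at m = 1: t = λ / (2 n) = 440 / (2 × 1.56) = 141 nm.

141 nm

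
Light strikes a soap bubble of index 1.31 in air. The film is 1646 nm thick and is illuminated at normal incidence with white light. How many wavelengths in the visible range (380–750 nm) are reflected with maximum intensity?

At the upper boundary (n = 1.0 to n = 1.31) the reflected ray undergoes a half-wave phase shift.
At the lower boundary (n = 1.31 to n = 1.0) the reflected ray undergoes no phase shift.
The two reflections differ by half a wavelength.
With one net inversion, constructive interference in reflection requires 2 n t = (m + ½) λ.
λ = 2 n t / (m + ½) = 4313 / (m + ½) nm.
m=5: 784 nm (IR); m=6: 663 nm (visible); m=7: 575 nm (visible); m=8: 507 nm (visible); m=9: 454 nm (visible); m=10: 411 nm (visible); m=11: 375 nm (UV).

5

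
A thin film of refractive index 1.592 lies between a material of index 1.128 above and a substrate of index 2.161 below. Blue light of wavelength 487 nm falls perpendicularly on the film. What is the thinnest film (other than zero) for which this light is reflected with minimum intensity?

76.5 nm

Top surface (1.128 → 1.592): reflection off a higher-index medium gives a half-wave phase shift.
Ray reflecting at the bottom interface goes from n = 1.592 toward n = 2.161: a half-wave phase shift.
The two reflections carry the same phase change, so no net offset.
With no net inversion, destructive interference in reflection requires 2 n t = (m + ½) λ.
Minimum at m = 0: t = λ / (4 n) = 487 / (4 × 1.592) = 76.5 nm.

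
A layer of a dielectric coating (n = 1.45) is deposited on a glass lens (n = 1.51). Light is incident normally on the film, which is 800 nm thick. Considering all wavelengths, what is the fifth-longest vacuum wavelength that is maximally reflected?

Top surface (1.0 → 1.45): reflection off a higher-index medium gives a half-wave phase shift.
Bottom surface (1.45 → 1.51): reflection off a higher-index medium gives a half-wave phase shift.
The two reflections carry the same phase change, so no net offset.
With no net inversion, constructive interference in reflection requires 2 n t = m λ.
λ = 2 n t / m. The fifth-longest wavelength is m = 5: λ = 2 × 1.45 × 800 / 5.00 = 464 nm.

464 nm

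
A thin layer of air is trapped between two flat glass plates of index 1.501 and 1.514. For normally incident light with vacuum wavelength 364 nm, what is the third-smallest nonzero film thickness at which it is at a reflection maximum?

455 nm

Top surface (1.501 → 1.0): reflection off a lower-index medium gives no phase shift.
At the lower boundary (n = 1.0 to n = 1.514) the reflected ray undergoes a half-wave phase shift.
The two reflections differ by half a wavelength.
With one net inversion, constructive interference in reflection requires 2 n t = (m + ½) λ.
The third-smallest nonzero thickness corresponds to m = 2: t = (m + ½) λ / (2 n) = 2.50 × 364 / (2 × 1.0) = 455 nm.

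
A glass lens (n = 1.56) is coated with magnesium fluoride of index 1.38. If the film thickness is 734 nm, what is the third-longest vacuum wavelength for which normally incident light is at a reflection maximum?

675 nm

Ray reflecting at the top interface goes from n = 1.0 toward n = 1.38: a half-wave phase shift.
Ray reflecting at the bottom interface goes from n = 1.38 toward n = 1.56: a half-wave phase shift.
The two reflections carry the same phase change, so no net offset.
For maximum reflection here: 2 n t = m λ.
λ = 2 n t / m. The third-longest wavelength is m = 3: λ = 2 × 1.38 × 734 / 3.00 = 675 nm.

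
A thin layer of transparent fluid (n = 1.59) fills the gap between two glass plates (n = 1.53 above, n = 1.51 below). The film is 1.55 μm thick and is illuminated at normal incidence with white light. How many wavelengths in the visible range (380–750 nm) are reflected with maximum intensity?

Top surface (1.53 → 1.59): reflection off a higher-index medium gives a half-wave phase shift.
At the lower boundary (n = 1.59 to n = 1.51) the reflected ray undergoes no phase shift.
Net: one phase inversion between the two reflected rays.
So the condition for constructive reflection is 2 n t = (m + ½) λ.
λ = 2 n t / (m + ½) = 4929 / (m + ½) nm.
m=6: 758 nm (IR); m=7: 657 nm (visible); m=8: 580 nm (visible); m=9: 519 nm (visible); m=10: 469 nm (visible); m=11: 429 nm (visible); m=12: 394 nm (visible); m=13: 365 nm (UV).

6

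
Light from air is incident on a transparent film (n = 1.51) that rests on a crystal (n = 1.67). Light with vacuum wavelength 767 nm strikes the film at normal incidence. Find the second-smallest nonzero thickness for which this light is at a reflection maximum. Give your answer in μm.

At the upper boundary (n = 1.0 to n = 1.51) the reflected ray undergoes a half-wave phase shift.
Ray reflecting at the bottom interface goes from n = 1.51 toward n = 1.67: a half-wave phase shift.
Zero or two π shifts → no net half-wave offset.
For maximum reflection here: 2 n t = m λ.
The second-smallest nonzero thickness corresponds to m = 2: t = m λ / (2 n) = 2.00 × 767 / (2 × 1.51) = 508 nm.

0.508 μm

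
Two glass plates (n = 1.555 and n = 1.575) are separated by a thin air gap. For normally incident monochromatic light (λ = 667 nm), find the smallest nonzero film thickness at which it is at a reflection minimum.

Ray reflecting at the top interface goes from n = 1.555 toward n = 1.0: no phase shift.
Bottom surface (1.0 → 1.575): reflection off a higher-index medium gives a half-wave phase shift.
Net: one phase inversion between the two reflected rays.
So the condition for destructive reflection is 2 n t = m λ.
Minimum nonzero at m = 1: t = λ / (2 n) = 667 / (2 × 1.0) = 334 nm.

334 nm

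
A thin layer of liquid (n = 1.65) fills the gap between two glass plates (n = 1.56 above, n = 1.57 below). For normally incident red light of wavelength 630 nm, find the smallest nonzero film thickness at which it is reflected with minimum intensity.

191 nm

At the upper boundary (n = 1.56 to n = 1.65) the reflected ray undergoes a half-wave phase shift.
Bottom surface (1.65 → 1.57): reflection off a lower-index medium gives no phase shift.
The two reflections differ by half a wavelength.
With one net inversion, destructive interference in reflection requires 2 n t = m λ.
Minimum nonzero at m = 1: t = λ / (2 n) = 630 / (2 × 1.65) = 191 nm.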